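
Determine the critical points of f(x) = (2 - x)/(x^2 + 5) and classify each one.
f'(x) = (-x^2 + 2*x*(x - 2) - 5)/(x^2 + 5)^2

Solve f'(x) = 0:
  f'(x) = (x - 5)*(x + 1)/(x^2 + 5)^2; the denominator is positive wherever f is defined, so f'(x) = 0 ⇔ x^2 - 4*x - 5 = 0.
  Factor: x^2 - 4*x - 5 = (x - 5)*(x + 1) = 0.
  ⇒ x = -1, 5

f''(x) = 2*(4*x^2*(2 - x) + (3*x - 2)*(x^2 + 5))/(x^2 + 5)^3
Second-derivative test at each critical point:
  f''(-1) = -1/6 < 0 → local maximum
  f''(5) = 1/150 > 0 → local minimum

Critical points: x = -1 (local maximum); x = 5 (local minimum)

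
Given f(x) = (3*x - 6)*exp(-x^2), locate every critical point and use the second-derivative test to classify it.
f'(x) = 3*(-2*x*(x - 2) + 1)*exp(-x^2)

Solve f'(x) = 0:
  f'(x) = (-6*x^2 + 12*x + 3)·exp(-x^2) and exp(-x^2) > 0 for every x, so f'(x) = 0 ⇔ -6*x^2 + 12*x + 3 = 0.
  Factor: -6*x^2 + 12*x + 3 = -3*(2*x^2 - 4*x - 1); 2*x^2 - 4*x - 1 = 0 has no rational roots; quadratic formula: x = (4 ± √24)/4.
  ⇒ x = 1 - sqrt(6)/2 ≈ -0.2247, 1 + sqrt(6)/2 ≈ 2.2247

f''(x) = 6*(2*x^2*(x - 2) - 3*x + 2)*exp(-x^2)
Second-derivative test at each critical point:
  f''(-0.2247) = 13.9730 > 0 → local minimum
  f''(2.2247) = -0.1042 < 0 → local maximum

Critical points: x = 1 - sqrt(6)/2 ≈ -0.2247 (local minimum); x = 1 + sqrt(6)/2 ≈ 2.2247 (local maximum)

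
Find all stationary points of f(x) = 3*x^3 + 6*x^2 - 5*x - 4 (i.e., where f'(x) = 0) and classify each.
f'(x) = 9*x^2 + 12*x - 5

Solve f'(x) = 0:
  Factor: 9*x^2 + 12*x - 5 = (3*x - 1)*(3*x + 5) = 0.
  ⇒ x = -5/3, 1/3

f''(x) = 18*x + 12
Second-derivative test at each critical point:
  f''(-5/3) = -18 < 0 → local maximum
  f''(1/3) = 18 > 0 → local minimum

Critical points: x = -5/3 (local maximum); x = 1/3 (local minimum)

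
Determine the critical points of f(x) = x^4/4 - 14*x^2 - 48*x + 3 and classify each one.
f'(x) = x^3 - 28*x - 48

Solve f'(x) = 0:
  Factor: x^3 - 28*x - 48 = (x - 6)*(x + 2)*(x + 4) = 0.
  ⇒ x = -4, -2, 6

f''(x) = 3*x^2 - 28
Second-derivative test at each critical point:
  f''(-4) = 20 > 0 → local minimum
  f''(-2) = -16 < 0 → local maximum
  f''(6) = 80 > 0 → local minimum

Critical points: x = -4 (local minimum); x = -2 (local maximum); x = 6 (local minimum)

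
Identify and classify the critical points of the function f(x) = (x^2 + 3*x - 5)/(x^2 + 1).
f'(x) = 3*(-x^2 + 4*x + 1)/(x^4 + 2*x^2 + 1)

Solve f'(x) = 0:
  f'(x) = -3*(x^2 - 4*x - 1)/(x^2 + 1)^2; the denominator is positive wherever f is defined, so f'(x) = 0 ⇔ -3*x^2 + 12*x + 3 = 0.
  Factor: -3*x^2 + 12*x + 3 = -3*(x^2 - 4*x - 1); x^2 - 4*x - 1 = 0 has no rational roots; quadratic formula: x = (4 ± √20)/2.
  ⇒ x = 2 - sqrt(5) ≈ -0.2361, 2 + sqrt(5) ≈ 4.2361

f''(x) = 6*(x^3 - 6*x^2 - 3*x + 2)/(x^6 + 3*x^4 + 3*x^2 + 1)
Second-derivative test at each critical point:
  f''(-0.2361) = 12.0374 > 0 → local minimum
  f''(4.2361) = -0.0374 < 0 → local maximum

Critical points: x = 2 - sqrt(5) ≈ -0.2361 (local minimum); x = 2 + sqrt(5) ≈ 4.2361 (local maximum)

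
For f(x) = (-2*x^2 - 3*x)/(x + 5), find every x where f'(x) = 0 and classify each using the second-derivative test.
f'(x) = (-2*x^2 - 20*x - 15)/(x^2 + 10*x + 25)

Solve f'(x) = 0:
  f'(x) = -(2*x^2 + 20*x + 15)/(x + 5)^2; the denominator is positive wherever f is defined, so f'(x) = 0 ⇔ -2*x^2 - 20*x - 15 = 0.
  2*x^2 + 20*x + 15 = 0 has no rational roots; quadratic formula: x = (-20 ± √280)/4.
  ⇒ x = -5 - sqrt(70)/2 ≈ -9.1833, -5 + sqrt(70)/2 ≈ -0.8167

f''(x) = -70/(x^3 + 15*x^2 + 75*x + 125)
Second-derivative test at each critical point:
  f''(-9.1833) = 0.9562 > 0 → local minimum
  f''(-0.8167) = -0.9562 < 0 → local maximum

Critical points: x = -5 - sqrt(70)/2 ≈ -9.1833 (local minimum); x = -5 + sqrt(70)/2 ≈ -0.8167 (local maximum)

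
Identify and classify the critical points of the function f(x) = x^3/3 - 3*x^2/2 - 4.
f'(x) = x*(x - 3)

Solve f'(x) = 0:
  Factor: x^2 - 3*x = x*(x - 3) = 0.
  ⇒ x = 0, 3

f''(x) = 2*x - 3
Second-derivative test at each critical point:
  f''(0) = -3 < 0 → local maximum
  f''(3) = 3 > 0 → local minimum

Critical points: x = 0 (local maximum); x = 3 (local minimum)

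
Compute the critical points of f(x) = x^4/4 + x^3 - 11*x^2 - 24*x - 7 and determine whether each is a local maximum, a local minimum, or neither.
f'(x) = x^3 + 3*x^2 - 22*x - 24

Solve f'(x) = 0:
  Factor: x^3 + 3*x^2 - 22*x - 24 = (x - 4)*(x + 1)*(x + 6) = 0.
  ⇒ x = -6, -1, 4

f''(x) = 3*x^2 + 6*x - 22
Second-derivative test at each critical point:
  f''(-6) = 50 > 0 → local minimum
  f''(-1) = -25 < 0 → local maximum
  f''(4) = 50 > 0 → local minimum

Critical points: x = -6 (local minimum); x = -1 (local maximum); x = 4 (local minimum)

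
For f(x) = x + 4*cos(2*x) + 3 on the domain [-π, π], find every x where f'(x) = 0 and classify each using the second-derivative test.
f'(x) = 1 - 8*sin(2*x)

Solve f'(x) = 0 on [-π, π]:
  f'(x) = 0 ⇔ sin(2*x) = 1/8, i.e. 2*x = arcsin(1/8) + 2nπ or 2*x = π − arcsin(1/8) + 2nπ; keep the solutions lying in [-π, π].
  ⇒ x = -pi + asin(1/8)/2 ≈ -3.0789, -pi/2 - asin(1/8)/2 ≈ -1.6335, asin(1/8)/2 ≈ 0.0627, -asin(1/8)/2 + pi/2 ≈ 1.5081

f''(x) = -16*cos(2*x)
Second-derivative test at each critical point:
  f''(-3.0789) = -15.8745 < 0 → local maximum
  f''(-1.6335) = 15.8745 > 0 → local minimum
  f''(0.0627) = -15.8745 < 0 → local maximum
  f''(1.5081) = 15.8745 > 0 → local minimum

Critical points: x = -pi + asin(1/8)/2 ≈ -3.0789 (local maximum); x = -pi/2 - asin(1/8)/2 ≈ -1.6335 (local minimum); x = asin(1/8)/2 ≈ 0.0627 (local maximum); x = -asin(1/8)/2 + pi/2 ≈ 1.5081 (local minimum)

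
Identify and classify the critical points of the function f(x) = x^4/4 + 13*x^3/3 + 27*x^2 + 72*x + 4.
f'(x) = x^3 + 13*x^2 + 54*x + 72

Solve f'(x) = 0:
  Factor: x^3 + 13*x^2 + 54*x + 72 = (x + 3)*(x + 4)*(x + 6) = 0.
  ⇒ x = -6, -4, -3

f''(x) = 3*x^2 + 26*x + 54
Second-derivative test at each critical point:
  f''(-6) = 6 > 0 → local minimum
  f''(-4) = -2 < 0 → local maximum
  f''(-3) = 3 > 0 → local minimum

Critical points: x = -6 (local minimum); x = -4 (local maximum); x = -3 (local minimum)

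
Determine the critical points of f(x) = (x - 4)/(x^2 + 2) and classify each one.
f'(x) = (x^2 - 2*x*(x - 4) + 2)/(x^2 + 2)^2

Solve f'(x) = 0:
  f'(x) = -(x^2 - 8*x - 2)/(x^2 + 2)^2; the denominator is positive wherever f is defined, so f'(x) = 0 ⇔ -x^2 + 8*x + 2 = 0.
  x^2 - 8*x - 2 = 0 has no rational roots; quadratic formula: x = (8 ± √72)/2.
  ⇒ x = 4 - 3*sqrt(2) ≈ -0.2426, 4 + 3*sqrt(2) ≈ 8.2426

f''(x) = 2*(4*x^2*(x - 4) + (4 - 3*x)*(x^2 + 2))/(x^2 + 2)^3
Second-derivative test at each critical point:
  f''(-0.2426) = 2.0017 > 0 → local minimum
  f''(8.2426) = -0.0017 < 0 → local maximum

Critical points: x = 4 - 3*sqrt(2) ≈ -0.2426 (local minimum); x = 4 + 3*sqrt(2) ≈ 8.2426 (local maximum)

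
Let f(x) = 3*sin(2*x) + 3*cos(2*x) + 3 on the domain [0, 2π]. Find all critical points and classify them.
f'(x) = 6*sqrt(2)*cos(2*x + pi/4)

Solve f'(x) = 0 on [0, 2π]:
  f'(x) = 0 ⇔ 3*cos(2*x) = 3*sin(2*x) ⇔ tan(2*x) = 1, i.e. 2*x = arctan(1) + nπ; keep the solutions lying in [0, 2π].
  ⇒ x = pi/8 ≈ 0.3927, 5*pi/8 ≈ 1.9635, 9*pi/8 ≈ 3.5343, 13*pi/8 ≈ 5.1051

f''(x) = -12*sqrt(2)*sin(2*x + pi/4)
Second-derivative test at each critical point:
  f''(0.3927) = -16.9706 < 0 → local maximum
  f''(1.9635) = 16.9706 > 0 → local minimum
  f''(3.5343) = -16.9706 < 0 → local maximum
  f''(5.1051) = 16.9706 > 0 → local minimum

Critical points: x = pi/8 ≈ 0.3927 (local maximum); x = 5*pi/8 ≈ 1.9635 (local minimum); x = 9*pi/8 ≈ 3.5343 (local maximum); x = 13*pi/8 ≈ 5.1051 (local minimum)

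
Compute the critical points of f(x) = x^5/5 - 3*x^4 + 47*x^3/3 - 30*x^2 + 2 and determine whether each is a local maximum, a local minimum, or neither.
f'(x) = x*(x^3 - 12*x^2 + 47*x - 60)

Solve f'(x) = 0:
  Factor: x^4 - 12*x^3 + 47*x^2 - 60*x = x*(x - 5)*(x - 4)*(x - 3) = 0.
  ⇒ x = 0, 3, 4, 5

f''(x) = 4*x^3 - 36*x^2 + 94*x - 60
Second-derivative test at each critical point:
  f''(0) = -60 < 0 → local maximum
  f''(3) = 6 > 0 → local minimum
  f''(4) = -4 < 0 → local maximum
  f''(5) = 10 > 0 → local minimum

Critical points: x = 0 (local maximum); x = 3 (local minimum); x = 4 (local maximum); x = 5 (local minimum)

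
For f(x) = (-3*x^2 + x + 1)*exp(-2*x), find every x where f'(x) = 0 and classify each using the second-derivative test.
f'(x) = (6*x^2 - 8*x - 1)*exp(-2*x)

Solve f'(x) = 0:
  f'(x) = (6*x^2 - 8*x - 1)·exp(-2*x) and exp(-2*x) > 0 for every x, so f'(x) = 0 ⇔ 6*x^2 - 8*x - 1 = 0.
  6*x^2 - 8*x - 1 = 0 has no rational roots; quadratic formula: x = (8 ± √88)/12.
  ⇒ x = 2/3 - sqrt(22)/6 ≈ -0.1151, 2/3 + sqrt(22)/6 ≈ 1.4484

f''(x) = 2*(-6*x^2 + 14*x - 3)*exp(-2*x)
Second-derivative test at each critical point:
  f''(-0.1151) = -11.8084 < 0 → local maximum
  f''(1.4484) = 0.5178 > 0 → local minimum

Critical points: x = 2/3 - sqrt(22)/6 ≈ -0.1151 (local maximum); x = 2/3 + sqrt(22)/6 ≈ 1.4484 (local minimum)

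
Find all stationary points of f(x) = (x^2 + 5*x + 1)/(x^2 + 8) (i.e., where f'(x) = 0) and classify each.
f'(x) = (-5*x^2 + 14*x + 40)/(x^4 + 16*x^2 + 64)

Solve f'(x) = 0:
  f'(x) = -(5*x^2 - 14*x - 40)/(x^2 + 8)^2; the denominator is positive wherever f is defined, so f'(x) = 0 ⇔ -5*x^2 + 14*x + 40 = 0.
  5*x^2 - 14*x - 40 = 0 has no rational roots; quadratic formula: x = (14 ± √996)/10.
  ⇒ x = 7/5 - sqrt(249)/5 ≈ -1.7559, 7/5 + sqrt(249)/5 ≈ 4.5559

f''(x) = 2*(5*x^3 - 21*x^2 - 120*x + 56)/(x^6 + 24*x^4 + 192*x^2 + 512)
Second-derivative test at each critical point:
  f''(-1.7559) = 0.2569 > 0 → local minimum
  f''(4.5559) = -0.0382 < 0 → local maximum

Critical points: x = 7/5 - sqrt(249)/5 ≈ -1.7559 (local minimum); x = 7/5 + sqrt(249)/5 ≈ 4.5559 (local maximum)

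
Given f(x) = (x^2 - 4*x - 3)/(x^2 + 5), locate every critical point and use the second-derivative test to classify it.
f'(x) = 4*(x^2 + 4*x - 5)/(x^4 + 10*x^2 + 25)

Solve f'(x) = 0:
  f'(x) = 4*(x - 1)*(x + 5)/(x^2 + 5)^2; the denominator is positive wherever f is defined, so f'(x) = 0 ⇔ 4*x^2 + 16*x - 20 = 0.
  Factor: 4*x^2 + 16*x - 20 = 4*(x - 1)*(x + 5) = 0.
  ⇒ x = -5, 1

f''(x) = 8*(-x^3 - 6*x^2 + 15*x + 10)/(x^6 + 15*x^4 + 75*x^2 + 125)
Second-derivative test at each critical point:
  f''(-5) = -2/75 < 0 → local maximum
  f''(1) = 2/3 > 0 → local minimum

Critical points: x = -5 (local maximum); x = 1 (local minimum)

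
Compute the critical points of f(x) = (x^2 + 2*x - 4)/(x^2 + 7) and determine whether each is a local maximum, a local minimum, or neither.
f'(x) = 2*(-x^2 + 11*x + 7)/(x^4 + 14*x^2 + 49)

Solve f'(x) = 0:
  f'(x) = -2*(x^2 - 11*x - 7)/(x^2 + 7)^2; the denominator is positive wherever f is defined, so f'(x) = 0 ⇔ -2*x^2 + 22*x + 14 = 0.
  Factor: -2*x^2 + 22*x + 14 = -2*(x^2 - 11*x - 7); x^2 - 11*x - 7 = 0 has no rational roots; quadratic formula: x = (11 ± √149)/2.
  ⇒ x = 11/2 - sqrt(149)/2 ≈ -0.6033, 11/2 + sqrt(149)/2 ≈ 11.6033

f''(x) = 2*(2*x^3 - 33*x^2 - 42*x + 77)/(x^6 + 21*x^4 + 147*x^2 + 343)
Second-derivative test at each critical point:
  f''(-0.6033) = 0.4502 > 0 → local minimum
  f''(11.6033) = -0.0012 < 0 → local maximum

Critical points: x = 11/2 - sqrt(149)/2 ≈ -0.6033 (local minimum); x = 11/2 + sqrt(149)/2 ≈ 11.6033 (local maximum)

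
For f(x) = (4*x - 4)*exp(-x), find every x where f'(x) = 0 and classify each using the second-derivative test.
f'(x) = 4*(2 - x)*exp(-x)

Solve f'(x) = 0:
  f'(x) = (8 - 4*x)·exp(-x) and exp(-x) > 0 for every x, so f'(x) = 0 ⇔ 8 - 4*x = 0.
  Factor: 8 - 4*x = -4*(x - 2) = 0.
  ⇒ x = 2

f''(x) = 4*(x - 3)*exp(-x)
Second-derivative test at each critical point:
  f''(2) = -0.5413 < 0 → local maximum

Critical points: x = 2 (local maximum)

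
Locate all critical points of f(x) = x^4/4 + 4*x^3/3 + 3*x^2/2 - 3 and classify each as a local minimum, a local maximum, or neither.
f'(x) = x*(x^2 + 4*x + 3)

Solve f'(x) = 0:
  Factor: x^3 + 4*x^2 + 3*x = x*(x + 1)*(x + 3) = 0.
  ⇒ x = -3, -1, 0

f''(x) = 3*x^2 + 8*x + 3
Second-derivative test at each critical point:
  f''(-3) = 6 > 0 → local minimum
  f''(-1) = -2 < 0 → local maximum
  f''(0) = 3 > 0 → local minimum

Critical points: x = -3 (local minimum); x = -1 (local maximum); x = 0 (local minimum)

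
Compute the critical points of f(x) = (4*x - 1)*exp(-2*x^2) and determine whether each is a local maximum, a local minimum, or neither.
f'(x) = 4*(-x*(4*x - 1) + 1)*exp(-2*x^2)

Solve f'(x) = 0:
  f'(x) = (-16*x^2 + 4*x + 4)·exp(-2*x^2) and exp(-2*x^2) > 0 for every x, so f'(x) = 0 ⇔ -16*x^2 + 4*x + 4 = 0.
  Factor: -16*x^2 + 4*x + 4 = -4*(4*x^2 - x - 1); 4*x^2 - x - 1 = 0 has no rational roots; quadratic formula: x = (1 ± √17)/8.
  ⇒ x = 1/8 - sqrt(17)/8 ≈ -0.3904, 1/8 + sqrt(17)/8 ≈ 0.6404

f''(x) = 4*(4*x^2*(4*x - 1) - 12*x + 1)*exp(-2*x^2)
Second-derivative test at each critical point:
  f''(-0.3904) = 12.1593 > 0 → local minimum
  f''(0.6404) = -7.2624 < 0 → local maximum

Critical points: x = 1/8 - sqrt(17)/8 ≈ -0.3904 (local minimum); x = 1/8 + sqrt(17)/8 ≈ 0.6404 (local maximum)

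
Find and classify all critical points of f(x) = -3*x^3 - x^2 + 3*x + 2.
f'(x) = -9*x^2 - 2*x + 3

Solve f'(x) = 0:
  9*x^2 + 2*x - 3 = 0 has no rational roots; quadratic formula: x = (-2 ± √112)/18.
  ⇒ x = -2*sqrt(7)/9 - 1/9 ≈ -0.6991, -1/9 + 2*sqrt(7)/9 ≈ 0.4768

f''(x) = -18*x - 2
Second-derivative test at each critical point:
  f''(-0.6991) = 10.5830 > 0 → local minimum
  f''(0.4768) = -10.5830 < 0 → local maximum

Critical points: x = -2*sqrt(7)/9 - 1/9 ≈ -0.6991 (local minimum); x = -1/9 + 2*sqrt(7)/9 ≈ 0.4768 (local maximum)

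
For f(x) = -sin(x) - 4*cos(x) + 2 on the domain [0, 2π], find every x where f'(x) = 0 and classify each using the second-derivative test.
f'(x) = 4*sin(x) - cos(x)

Solve f'(x) = 0 on [0, 2π]:
  f'(x) = 0 ⇔ -cos(x) = -4*sin(x) ⇔ tan(x) = 1/4, i.e. x = arctan(1/4) + nπ; keep the solutions lying in [0, 2π].
  ⇒ x = atan(1/4) ≈ 0.2450, atan(1/4) + pi ≈ 3.3866

f''(x) = sin(x) + 4*cos(x)
Second-derivative test at each critical point:
  f''(0.2450) = 4.1231 > 0 → local minimum
  f''(3.3866) = -4.1231 < 0 → local maximum

Critical points: x = atan(1/4) ≈ 0.2450 (local minimum); x = atan(1/4) + pi ≈ 3.3866 (local maximum)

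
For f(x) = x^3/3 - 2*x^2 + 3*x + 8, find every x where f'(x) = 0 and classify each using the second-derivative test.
f'(x) = x^2 - 4*x + 3

Solve f'(x) = 0:
  Factor: x^2 - 4*x + 3 = (x - 3)*(x - 1) = 0.
  ⇒ x = 1, 3

f''(x) = 2*x - 4
Second-derivative test at each critical point:
  f''(1) = -2 < 0 → local maximum
  f''(3) = 2 > 0 → local minimum

Critical points: x = 1 (local maximum); x = 3 (local minimum)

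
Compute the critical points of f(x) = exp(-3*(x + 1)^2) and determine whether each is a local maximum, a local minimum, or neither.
f'(x) = 6*(-x - 1)*exp(-3*(x + 1)^2)

Solve f'(x) = 0:
  f'(x) = (-6*x - 6)·exp(-3*(x + 1)^2) and exp(-3*(x + 1)^2) > 0 for every x, so f'(x) = 0 ⇔ -6*x - 6 = 0.
  Factor: -6*x - 6 = -6*(x + 1) = 0.
  ⇒ x = -1

f''(x) = 6*(6*(x + 1)^2 - 1)*exp(-3*(x + 1)^2)
Second-derivative test at each critical point:
  f''(-1) = -6 < 0 → local maximum

Critical points: x = -1 (local maximum)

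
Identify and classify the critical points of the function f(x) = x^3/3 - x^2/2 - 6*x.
f'(x) = x^2 - x - 6

Solve f'(x) = 0:
  Factor: x^2 - x - 6 = (x - 3)*(x + 2) = 0.
  ⇒ x = -2, 3

f''(x) = 2*x - 1
Second-derivative test at each critical point:
  f''(-2) = -5 < 0 → local maximum
  f''(3) = 5 > 0 → local minimum

Critical points: x = -2 (local maximum); x = 3 (local minimum)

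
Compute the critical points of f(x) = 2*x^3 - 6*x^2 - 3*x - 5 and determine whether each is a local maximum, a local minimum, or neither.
f'(x) = 6*x^2 - 12*x - 3

Solve f'(x) = 0:
  Factor: 6*x^2 - 12*x - 3 = 3*(2*x^2 - 4*x - 1); 2*x^2 - 4*x - 1 = 0 has no rational roots; quadratic formula: x = (4 ± √24)/4.
  ⇒ x = 1 - sqrt(6)/2 ≈ -0.2247, 1 + sqrt(6)/2 ≈ 2.2247

f''(x) = 12*x - 12
Second-derivative test at each critical point:
  f''(-0.2247) = -14.6969 < 0 → local maximum
  f''(2.2247) = 14.6969 > 0 → local minimum

Critical points: x = 1 - sqrt(6)/2 ≈ -0.2247 (local maximum); x = 1 + sqrt(6)/2 ≈ 2.2247 (local minimum)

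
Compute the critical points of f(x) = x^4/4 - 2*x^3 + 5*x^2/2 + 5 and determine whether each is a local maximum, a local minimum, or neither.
f'(x) = x*(x^2 - 6*x + 5)

Solve f'(x) = 0:
  Factor: x^3 - 6*x^2 + 5*x = x*(x - 5)*(x - 1) = 0.
  ⇒ x = 0, 1, 5

f''(x) = 3*x^2 - 12*x + 5
Second-derivative test at each critical point:
  f''(0) = 5 > 0 → local minimum
  f''(1) = -4 < 0 → local maximum
  f''(5) = 20 > 0 → local minimum

Critical points: x = 0 (local minimum); x = 1 (local maximum); x = 5 (local minimum)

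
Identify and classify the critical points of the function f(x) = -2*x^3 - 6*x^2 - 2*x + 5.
f'(x) = -6*x^2 - 12*x - 2

Solve f'(x) = 0:
  Factor: -6*x^2 - 12*x - 2 = -2*(3*x^2 + 6*x + 1); 3*x^2 + 6*x + 1 = 0 has no rational roots; quadratic formula: x = (-6 ± √24)/6.
  ⇒ x = -1 - sqrt(6)/3 ≈ -1.8165, -1 + sqrt(6)/3 ≈ -0.1835

f''(x) = -12*x - 12
Second-derivative test at each critical point:
  f''(-1.8165) = 9.7980 > 0 → local minimum
  f''(-0.1835) = -9.7980 < 0 → local maximum

Critical points: x = -1 - sqrt(6)/3 ≈ -1.8165 (local minimum); x = -1 + sqrt(6)/3 ≈ -0.1835 (local maximum)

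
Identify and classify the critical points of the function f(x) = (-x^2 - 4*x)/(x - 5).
f'(x) = (-x^2 + 10*x + 20)/(x^2 - 10*x + 25)

Solve f'(x) = 0:
  f'(x) = -(x^2 - 10*x - 20)/(x - 5)^2; the denominator is positive wherever f is defined, so f'(x) = 0 ⇔ -x^2 + 10*x + 20 = 0.
  x^2 - 10*x - 20 = 0 has no rational roots; quadratic formula: x = (10 ± √180)/2.
  ⇒ x = 5 - 3*sqrt(5) ≈ -1.7082, 5 + 3*sqrt(5) ≈ 11.7082

f''(x) = -90/(x^3 - 15*x^2 + 75*x - 125)
Second-derivative test at each critical point:
  f''(-1.7082) = 0.2981 > 0 → local minimum
  f''(11.7082) = -0.2981 < 0 → local maximum

Critical points: x = 5 - 3*sqrt(5) ≈ -1.7082 (local minimum); x = 5 + 3*sqrt(5) ≈ 11.7082 (local maximum)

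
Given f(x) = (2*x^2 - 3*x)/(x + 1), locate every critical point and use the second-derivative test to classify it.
f'(x) = (2*x^2 + 4*x - 3)/(x^2 + 2*x + 1)

Solve f'(x) = 0:
  f'(x) = (2*x^2 + 4*x - 3)/(x + 1)^2; the denominator is positive wherever f is defined, so f'(x) = 0 ⇔ 2*x^2 + 4*x - 3 = 0.
  2*x^2 + 4*x - 3 = 0 has no rational roots; quadratic formula: x = (-4 ± √40)/4.
  ⇒ x = -sqrt(10)/2 - 1 ≈ -2.5811, -1 + sqrt(10)/2 ≈ 0.5811

f''(x) = 10/(x^3 + 3*x^2 + 3*x + 1)
Second-derivative test at each critical point:
  f''(-2.5811) = -2.5298 < 0 → local maximum
  f''(0.5811) = 2.5298 > 0 → local minimum

Critical points: x = -sqrt(10)/2 - 1 ≈ -2.5811 (local maximum); x = -1 + sqrt(10)/2 ≈ 0.5811 (local minimum)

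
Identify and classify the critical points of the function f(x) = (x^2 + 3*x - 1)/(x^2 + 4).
f'(x) = (-3*x^2 + 10*x + 12)/(x^4 + 8*x^2 + 16)

Solve f'(x) = 0:
  f'(x) = -(3*x^2 - 10*x - 12)/(x^2 + 4)^2; the denominator is positive wherever f is defined, so f'(x) = 0 ⇔ -3*x^2 + 10*x + 12 = 0.
  3*x^2 - 10*x - 12 = 0 has no rational roots; quadratic formula: x = (10 ± √244)/6.
  ⇒ x = 5/3 - sqrt(61)/3 ≈ -0.9367, 5/3 + sqrt(61)/3 ≈ 4.2701

f''(x) = 2*(3*x^3 - 15*x^2 - 36*x + 20)/(x^6 + 12*x^4 + 48*x^2 + 64)
Second-derivative test at each critical point:
  f''(-0.9367) = 0.6566 > 0 → local minimum
  f''(4.2701) = -0.0316 < 0 → local maximum

Critical points: x = 5/3 - sqrt(61)/3 ≈ -0.9367 (local minimum); x = 5/3 + sqrt(61)/3 ≈ 4.2701 (local maximum)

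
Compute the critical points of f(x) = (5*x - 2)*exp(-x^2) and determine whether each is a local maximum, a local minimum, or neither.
f'(x) = (-2*x*(5*x - 2) + 5)*exp(-x^2)

Solve f'(x) = 0:
  f'(x) = (-10*x^2 + 4*x + 5)·exp(-x^2) and exp(-x^2) > 0 for every x, so f'(x) = 0 ⇔ -10*x^2 + 4*x + 5 = 0.
  10*x^2 - 4*x - 5 = 0 has no rational roots; quadratic formula: x = (4 ± √216)/20.
  ⇒ x = 1/5 - 3*sqrt(6)/10 ≈ -0.5348, 1/5 + 3*sqrt(6)/10 ≈ 0.9348

f''(x) = 2*(2*x^2*(5*x - 2) - 15*x + 2)*exp(-x^2)
Second-derivative test at each critical point:
  f''(-0.5348) = 11.0406 > 0 → local minimum
  f''(0.9348) = -6.1331 < 0 → local maximum

Critical points: x = 1/5 - 3*sqrt(6)/10 ≈ -0.5348 (local minimum); x = 1/5 + 3*sqrt(6)/10 ≈ 0.9348 (local maximum)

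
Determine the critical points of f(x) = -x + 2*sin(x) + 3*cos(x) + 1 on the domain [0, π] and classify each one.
f'(x) = -3*sin(x) + 2*cos(x) - 1

Solve f'(x) = 0 on [0, π]:
  f'(x) = 0 ⇔ -3*sin(x) + 2*cos(x) = 1. Write the left side as R·cos(x + φ) with R = √(2² + 3²) = sqrt(13), cos φ = 2*sqrt(13)/13, sin φ = 3*sqrt(13)/13; then cos(x + φ) = sqrt(13)/13. Solve for x and keep the solutions lying in [0, π].
  ⇒ x = atan((-3 + 4*sqrt(3))/(2 + 6*sqrt(3))) ≈ 0.3070

f''(x) = -2*sin(x) - 3*cos(x)
Second-derivative test at each critical point:
  f''(0.3070) = -3.4641 < 0 → local maximum

Critical points: x = atan((-3 + 4*sqrt(3))/(2 + 6*sqrt(3))) ≈ 0.3070 (local maximum)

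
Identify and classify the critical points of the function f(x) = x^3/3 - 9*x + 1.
f'(x) = x^2 - 9

Solve f'(x) = 0:
  Factor: x^2 - 9 = (x - 3)*(x + 3) = 0.
  ⇒ x = -3, 3

f''(x) = 2*x
Second-derivative test at each critical point:
  f''(-3) = -6 < 0 → local maximum
  f''(3) = 6 > 0 → local minimum

Critical points: x = -3 (local maximum); x = 3 (local minimum)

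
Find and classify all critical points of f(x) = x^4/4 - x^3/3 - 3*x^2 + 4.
f'(x) = x*(x^2 - x - 6)

Solve f'(x) = 0:
  Factor: x^3 - x^2 - 6*x = x*(x - 3)*(x + 2) = 0.
  ⇒ x = -2, 0, 3

f''(x) = 3*x^2 - 2*x - 6
Second-derivative test at each critical point:
  f''(-2) = 10 > 0 → local minimum
  f''(0) = -6 < 0 → local maximum
  f''(3) = 15 > 0 → local minimum

Critical points: x = -2 (local minimum); x = 0 (local maximum); x = 3 (local minimum)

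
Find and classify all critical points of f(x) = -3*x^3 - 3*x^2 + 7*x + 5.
f'(x) = -9*x^2 - 6*x + 7

Solve f'(x) = 0:
  9*x^2 + 6*x - 7 = 0 has no rational roots; quadratic formula: x = (-6 ± √288)/18.
  ⇒ x = -2*sqrt(2)/3 - 1/3 ≈ -1.2761, -1/3 + 2*sqrt(2)/3 ≈ 0.6095

f''(x) = -18*x - 6
Second-derivative test at each critical point:
  f''(-1.2761) = 16.9706 > 0 → local minimum
  f''(0.6095) = -16.9706 < 0 → local maximum

Critical points: x = -2*sqrt(2)/3 - 1/3 ≈ -1.2761 (local minimum); x = -1/3 + 2*sqrt(2)/3 ≈ 0.6095 (local maximum)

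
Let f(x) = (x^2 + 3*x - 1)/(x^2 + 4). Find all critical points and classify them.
f'(x) = (-3*x^2 + 10*x + 12)/(x^4 + 8*x^2 + 16)

Solve f'(x) = 0:
  f'(x) = -(3*x^2 - 10*x - 12)/(x^2 + 4)^2; the denominator is positive wherever f is defined, so f'(x) = 0 ⇔ -3*x^2 + 10*x + 12 = 0.
  3*x^2 - 10*x - 12 = 0 has no rational roots; quadratic formula: x = (10 ± √244)/6.
  ⇒ x = 5/3 - sqrt(61)/3 ≈ -0.9367, 5/3 + sqrt(61)/3 ≈ 4.2701

f''(x) = 2*(3*x^3 - 15*x^2 - 36*x + 20)/(x^6 + 12*x^4 + 48*x^2 + 64)
Second-derivative test at each critical point:
  f''(-0.9367) = 0.6566 > 0 → local minimum
  f''(4.2701) = -0.0316 < 0 → local maximum

Critical points: x = 5/3 - sqrt(61)/3 ≈ -0.9367 (local minimum); x = 5/3 + sqrt(61)/3 ≈ 4.2701 (local maximum)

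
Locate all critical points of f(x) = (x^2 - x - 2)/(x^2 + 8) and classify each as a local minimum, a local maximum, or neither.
f'(x) = (x^2 + 20*x - 8)/(x^4 + 16*x^2 + 64)

Solve f'(x) = 0:
  f'(x) = (x^2 + 20*x - 8)/(x^2 + 8)^2; the denominator is positive wherever f is defined, so f'(x) = 0 ⇔ x^2 + 20*x - 8 = 0.
  x^2 + 20*x - 8 = 0 has no rational roots; quadratic formula: x = (-20 ± √432)/2.
  ⇒ x = -6*sqrt(3) - 10 ≈ -20.3923, -10 + 6*sqrt(3) ≈ 0.3923

f''(x) = 2*(-x^3 - 30*x^2 + 24*x + 80)/(x^6 + 24*x^4 + 192*x^2 + 512)
Second-derivative test at each critical point:
  f''(-20.3923) = -1.157e-04 < 0 → local maximum
  f''(0.3923) = 0.3126 > 0 → local minimum

Critical points: x = -6*sqrt(3) - 10 ≈ -20.3923 (local maximum); x = -10 + 6*sqrt(3) ≈ 0.3923 (local minimum)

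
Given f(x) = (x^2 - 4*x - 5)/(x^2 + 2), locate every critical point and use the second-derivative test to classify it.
f'(x) = 2*(2*x^2 + 7*x - 4)/(x^4 + 4*x^2 + 4)

Solve f'(x) = 0:
  f'(x) = 2*(x + 4)*(2*x - 1)/(x^2 + 2)^2; the denominator is positive wherever f is defined, so f'(x) = 0 ⇔ 4*x^2 + 14*x - 8 = 0.
  Factor: 4*x^2 + 14*x - 8 = 2*(x + 4)*(2*x - 1) = 0.
  ⇒ x = -4, 1/2

f''(x) = 2*(-4*x^3 - 21*x^2 + 24*x + 14)/(x^6 + 6*x^4 + 12*x^2 + 8)
Second-derivative test at each critical point:
  f''(-4) = -1/18 < 0 → local maximum
  f''(1/2) = 32/9 > 0 → local minimum

Critical points: x = -4 (local maximum); x = 1/2 (local minimum)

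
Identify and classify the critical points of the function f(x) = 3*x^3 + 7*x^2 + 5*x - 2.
f'(x) = 9*x^2 + 14*x + 5

Solve f'(x) = 0:
  Factor: 9*x^2 + 14*x + 5 = (x + 1)*(9*x + 5) = 0.
  ⇒ x = -1, -5/9

f''(x) = 18*x + 14
Second-derivative test at each critical point:
  f''(-1) = -4 < 0 → local maximum
  f''(-5/9) = 4 > 0 → local minimum

Critical points: x = -1 (local maximum); x = -5/9 (local minimum)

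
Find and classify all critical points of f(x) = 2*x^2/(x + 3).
f'(x) = 2*x*(x + 6)/(x^2 + 6*x + 9)

Solve f'(x) = 0:
  f'(x) = 2*x*(x + 6)/(x + 3)^2; the denominator is positive wherever f is defined, so f'(x) = 0 ⇔ 2*x^2 + 12*x = 0.
  Factor: 2*x^2 + 12*x = 2*x*(x + 6) = 0.
  ⇒ x = -6, 0

f''(x) = 36/(x^3 + 9*x^2 + 27*x + 27)
Second-derivative test at each critical point:
  f''(-6) = -4/3 < 0 → local maximum
  f''(0) = 4/3 > 0 → local minimum

Critical points: x = -6 (local maximum); x = 0 (local minimum)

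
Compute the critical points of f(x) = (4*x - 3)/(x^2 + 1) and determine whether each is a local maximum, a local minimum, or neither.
f'(x) = 2*(-2*x^2 + 3*x + 2)/(x^4 + 2*x^2 + 1)

Solve f'(x) = 0:
  f'(x) = -2*(x - 2)*(2*x + 1)/(x^2 + 1)^2; the denominator is positive wherever f is defined, so f'(x) = 0 ⇔ -4*x^2 + 6*x + 4 = 0.
  Factor: -4*x^2 + 6*x + 4 = -2*(x - 2)*(2*x + 1) = 0.
  ⇒ x = -1/2, 2

f''(x) = 2*(4*x^2*(4*x - 3) + 3*(1 - 4*x)*(x^2 + 1))/(x^2 + 1)^3
Second-derivative test at each critical point:
  f''(-1/2) = 32/5 > 0 → local minimum
  f''(2) = -2/5 < 0 → local maximum

Critical points: x = -1/2 (local minimum); x = 2 (local maximum)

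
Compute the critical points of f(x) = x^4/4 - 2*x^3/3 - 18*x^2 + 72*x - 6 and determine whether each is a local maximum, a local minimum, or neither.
f'(x) = x^3 - 2*x^2 - 36*x + 72

Solve f'(x) = 0:
  Factor: x^3 - 2*x^2 - 36*x + 72 = (x - 6)*(x - 2)*(x + 6) = 0.
  ⇒ x = -6, 2, 6

f''(x) = 3*x^2 - 4*x - 36
Second-derivative test at each critical point:
  f''(-6) = 96 > 0 → local minimum
  f''(2) = -32 < 0 → local maximum
  f''(6) = 48 > 0 → local minimum

Critical points: x = -6 (local minimum); x = 2 (local maximum); x = 6 (local minimum)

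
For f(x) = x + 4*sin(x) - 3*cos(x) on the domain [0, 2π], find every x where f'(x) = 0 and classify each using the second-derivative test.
f'(x) = 3*sin(x) + 4*cos(x) + 1

Solve f'(x) = 0 on [0, 2π]:
  f'(x) = 0 ⇔ 3*sin(x) + 4*cos(x) = -1. Write the left side as R·cos(x + φ) with R = √(4² + (-3)²) = 5, cos φ = 4/5, sin φ = -3/5; then cos(x + φ) = -1/5. Solve for x and keep the solutions lying in [0, 2π].
  ⇒ x = atan((-3 + 8*sqrt(6))/(-6*sqrt(6) - 4)) + pi ≈ 2.4157, atan((-8*sqrt(6) - 3)/(-4 + 6*sqrt(6))) + 2*pi ≈ 5.1545

f''(x) = -4*sin(x) + 3*cos(x)
Second-derivative test at each critical point:
  f''(2.4157) = -4.8990 < 0 → local maximum
  f''(5.1545) = 4.8990 > 0 → local minimum

Critical points: x = atan((-3 + 8*sqrt(6))/(-6*sqrt(6) - 4)) + pi ≈ 2.4157 (local maximum); x = atan((-8*sqrt(6) - 3)/(-4 + 6*sqrt(6))) + 2*pi ≈ 5.1545 (local minimum)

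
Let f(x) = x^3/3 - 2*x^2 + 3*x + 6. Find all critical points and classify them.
f'(x) = x^2 - 4*x + 3

Solve f'(x) = 0:
  Factor: x^2 - 4*x + 3 = (x - 3)*(x - 1) = 0.
  ⇒ x = 1, 3

f''(x) = 2*x - 4
Second-derivative test at each critical point:
  f''(1) = -2 < 0 → local maximum
  f''(3) = 2 > 0 → local minimum

Critical points: x = 1 (local maximum); x = 3 (local minimum)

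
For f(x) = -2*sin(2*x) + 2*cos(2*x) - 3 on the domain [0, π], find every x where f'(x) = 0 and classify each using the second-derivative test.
f'(x) = -4*sqrt(2)*sin(2*x + pi/4)

Solve f'(x) = 0 on [0, π]:
  f'(x) = 0 ⇔ -2*cos(2*x) = 2*sin(2*x) ⇔ tan(2*x) = -1, i.e. 2*x = arctan(-1) + nπ; keep the solutions lying in [0, π].
  ⇒ x = 3*pi/8 ≈ 1.1781, 7*pi/8 ≈ 2.7489

f''(x) = -8*sqrt(2)*cos(2*x + pi/4)
Second-derivative test at each critical point:
  f''(1.1781) = 11.3137 > 0 → local minimum
  f''(2.7489) = -11.3137 < 0 → local maximum

Critical points: x = 3*pi/8 ≈ 1.1781 (local minimum); x = 7*pi/8 ≈ 2.7489 (local maximum)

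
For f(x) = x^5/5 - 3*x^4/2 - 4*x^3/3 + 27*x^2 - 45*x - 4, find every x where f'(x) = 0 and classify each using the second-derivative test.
f'(x) = x^4 - 6*x^3 - 4*x^2 + 54*x - 45

Solve f'(x) = 0:
  Factor: x^4 - 6*x^3 - 4*x^2 + 54*x - 45 = (x - 5)*(x - 3)*(x - 1)*(x + 3) = 0.
  ⇒ x = -3, 1, 3, 5

f''(x) = 4*x^3 - 18*x^2 - 8*x + 54
Second-derivative test at each critical point:
  f''(-3) = -192 < 0 → local maximum
  f''(1) = 32 > 0 → local minimum
  f''(3) = -24 < 0 → local maximum
  f''(5) = 64 > 0 → local minimum

Critical points: x = -3 (local maximum); x = 1 (local minimum); x = 3 (local maximum); x = 5 (local minimum)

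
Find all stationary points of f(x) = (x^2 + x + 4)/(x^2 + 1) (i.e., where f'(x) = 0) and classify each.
f'(x) = (-x^2 - 6*x + 1)/(x^4 + 2*x^2 + 1)

Solve f'(x) = 0:
  f'(x) = -(x^2 + 6*x - 1)/(x^2 + 1)^2; the denominator is positive wherever f is defined, so f'(x) = 0 ⇔ -x^2 - 6*x + 1 = 0.
  x^2 + 6*x - 1 = 0 has no rational roots; quadratic formula: x = (-6 ± √40)/2.
  ⇒ x = -sqrt(10) - 3 ≈ -6.1623, -3 + sqrt(10) ≈ 0.1623

f''(x) = 2*(x^3 + 9*x^2 - 3*x - 3)/(x^6 + 3*x^4 + 3*x^2 + 1)
Second-derivative test at each critical point:
  f''(-6.1623) = 0.0042 > 0 → local minimum
  f''(0.1623) = -6.0042 < 0 → local maximum

Critical points: x = -sqrt(10) - 3 ≈ -6.1623 (local minimum); x = -3 + sqrt(10) ≈ 0.1623 (local maximum)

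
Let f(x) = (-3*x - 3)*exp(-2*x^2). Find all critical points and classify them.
f'(x) = 3*(4*x*(x + 1) - 1)*exp(-2*x^2)

Solve f'(x) = 0:
  f'(x) = (12*x^2 + 12*x - 3)·exp(-2*x^2) and exp(-2*x^2) > 0 for every x, so f'(x) = 0 ⇔ 12*x^2 + 12*x - 3 = 0.
  Factor: 12*x^2 + 12*x - 3 = 3*(4*x^2 + 4*x - 1); 4*x^2 + 4*x - 1 = 0 has no rational roots; quadratic formula: x = (-4 ± √32)/8.
  ⇒ x = -sqrt(2)/2 - 1/2 ≈ -1.2071, -1/2 + sqrt(2)/2 ≈ 0.2071

f''(x) = 12*(-4*x^2*(x + 1) + 3*x + 1)*exp(-2*x^2)
Second-derivative test at each critical point:
  f''(-1.2071) = -0.9206 < 0 → local maximum
  f''(0.2071) = 15.5754 > 0 → local minimum

Critical points: x = -sqrt(2)/2 - 1/2 ≈ -1.2071 (local maximum); x = -1/2 + sqrt(2)/2 ≈ 0.2071 (local minimum)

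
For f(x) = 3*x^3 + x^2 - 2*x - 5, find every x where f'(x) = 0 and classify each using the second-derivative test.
f'(x) = 9*x^2 + 2*x - 2

Solve f'(x) = 0:
  9*x^2 + 2*x - 2 = 0 has no rational roots; quadratic formula: x = (-2 ± √76)/18.
  ⇒ x = -sqrt(19)/9 - 1/9 ≈ -0.5954, -1/9 + sqrt(19)/9 ≈ 0.3732

f''(x) = 18*x + 2
Second-derivative test at each critical point:
  f''(-0.5954) = -8.7178 < 0 → local maximum
  f''(0.3732) = 8.7178 > 0 → local minimum

Critical points: x = -sqrt(19)/9 - 1/9 ≈ -0.5954 (local maximum); x = -1/9 + sqrt(19)/9 ≈ 0.3732 (local minimum)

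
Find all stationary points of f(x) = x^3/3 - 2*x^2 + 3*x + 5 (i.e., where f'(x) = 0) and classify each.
f'(x) = x^2 - 4*x + 3

Solve f'(x) = 0:
  Factor: x^2 - 4*x + 3 = (x - 3)*(x - 1) = 0.
  ⇒ x = 1, 3

f''(x) = 2*x - 4
Second-derivative test at each critical point:
  f''(1) = -2 < 0 → local maximum
  f''(3) = 2 > 0 → local minimum

Critical points: x = 1 (local maximum); x = 3 (local minimum)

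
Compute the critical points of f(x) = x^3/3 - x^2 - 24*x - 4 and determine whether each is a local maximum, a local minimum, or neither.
f'(x) = x^2 - 2*x - 24

Solve f'(x) = 0:
  Factor: x^2 - 2*x - 24 = (x - 6)*(x + 4) = 0.
  ⇒ x = -4, 6

f''(x) = 2*x - 2
Second-derivative test at each critical point:
  f''(-4) = -10 < 0 → local maximum
  f''(6) = 10 > 0 → local minimum

Critical points: x = -4 (local maximum); x = 6 (local minimum)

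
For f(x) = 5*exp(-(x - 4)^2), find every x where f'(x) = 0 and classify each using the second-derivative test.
f'(x) = 10*(4 - x)*exp(-(x - 4)^2)

Solve f'(x) = 0:
  f'(x) = (40 - 10*x)·exp(-(x - 4)^2) and exp(-(x - 4)^2) > 0 for every x, so f'(x) = 0 ⇔ 40 - 10*x = 0.
  Factor: 40 - 10*x = -10*(x - 4) = 0.
  ⇒ x = 4

f''(x) = 10*(2*(x - 4)^2 - 1)*exp(-(x - 4)^2)
Second-derivative test at each critical point:
  f''(4) = -10 < 0 → local maximum

Critical points: x = 4 (local maximum)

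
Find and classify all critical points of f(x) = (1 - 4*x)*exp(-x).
f'(x) = (4*x - 5)*exp(-x)

Solve f'(x) = 0:
  f'(x) = (4*x - 5)·exp(-x) and exp(-x) > 0 for every x, so f'(x) = 0 ⇔ 4*x - 5 = 0.
  4*x - 5 = 0.
  ⇒ x = 5/4

f''(x) = (9 - 4*x)*exp(-x)
Second-derivative test at each critical point:
  f''(5/4) = 1.1460 > 0 → local minimum

Critical points: x = 5/4 (local minimum)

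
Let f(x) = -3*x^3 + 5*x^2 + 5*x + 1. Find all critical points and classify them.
f'(x) = -9*x^2 + 10*x + 5

Solve f'(x) = 0:
  9*x^2 - 10*x - 5 = 0 has no rational roots; quadratic formula: x = (10 ± √280)/18.
  ⇒ x = 5/9 - sqrt(70)/9 ≈ -0.3741, 5/9 + sqrt(70)/9 ≈ 1.4852

f''(x) = 10 - 18*x
Second-derivative test at each critical point:
  f''(-0.3741) = 16.7332 > 0 → local minimum
  f''(1.4852) = -16.7332 < 0 → local maximum

Critical points: x = 5/9 - sqrt(70)/9 ≈ -0.3741 (local minimum); x = 5/9 + sqrt(70)/9 ≈ 1.4852 (local maximum)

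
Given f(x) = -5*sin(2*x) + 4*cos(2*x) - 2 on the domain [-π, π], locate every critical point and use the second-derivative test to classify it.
f'(x) = -8*sin(2*x) - 10*cos(2*x)

Solve f'(x) = 0 on [-π, π]:
  f'(x) = 0 ⇔ -5*cos(2*x) = 4*sin(2*x) ⇔ tan(2*x) = -5/4, i.e. 2*x = arctan(-5/4) + nπ; keep the solutions lying in [-π, π].
  ⇒ x = -pi/2 - atan(5/4)/2 ≈ -2.0188, -atan(5/4)/2 ≈ -0.4480, -atan(5/4)/2 + pi/2 ≈ 1.1228, pi - atan(5/4)/2 ≈ 2.6936

f''(x) = 20*sin(2*x) - 16*cos(2*x)
Second-derivative test at each critical point:
  f''(-2.0188) = 25.6125 > 0 → local minimum
  f''(-0.4480) = -25.6125 < 0 → local maximum
  f''(1.1228) = 25.6125 > 0 → local minimum
  f''(2.6936) = -25.6125 < 0 → local maximum

Critical points: x = -pi/2 - atan(5/4)/2 ≈ -2.0188 (local minimum); x = -atan(5/4)/2 ≈ -0.4480 (local maximum); x = -atan(5/4)/2 + pi/2 ≈ 1.1228 (local minimum); x = pi - atan(5/4)/2 ≈ 2.6936 (local maximum)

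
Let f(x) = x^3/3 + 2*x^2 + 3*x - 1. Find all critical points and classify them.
f'(x) = x^2 + 4*x + 3

Solve f'(x) = 0:
  Factor: x^2 + 4*x + 3 = (x + 1)*(x + 3) = 0.
  ⇒ x = -3, -1

f''(x) = 2*x + 4
Second-derivative test at each critical point:
  f''(-3) = -2 < 0 → local maximum
  f''(-1) = 2 > 0 → local minimum

Critical points: x = -3 (local maximum); x = -1 (local minimum)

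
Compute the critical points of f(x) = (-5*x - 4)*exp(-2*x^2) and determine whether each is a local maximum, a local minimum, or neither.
f'(x) = (4*x*(5*x + 4) - 5)*exp(-2*x^2)

Solve f'(x) = 0:
  f'(x) = (20*x^2 + 16*x - 5)·exp(-2*x^2) and exp(-2*x^2) > 0 for every x, so f'(x) = 0 ⇔ 20*x^2 + 16*x - 5 = 0.
  20*x^2 + 16*x - 5 = 0 has no rational roots; quadratic formula: x = (-16 ± √656)/40.
  ⇒ x = -sqrt(41)/10 - 2/5 ≈ -1.0403, -2/5 + sqrt(41)/10 ≈ 0.2403

f''(x) = 4*(-20*x^3 - 16*x^2 + 15*x + 4)*exp(-2*x^2)
Second-derivative test at each critical point:
  f''(-1.0403) = -2.9405 < 0 → local maximum
  f''(0.2403) = 22.8187 > 0 → local minimum

Critical points: x = -sqrt(41)/10 - 2/5 ≈ -1.0403 (local maximum); x = -2/5 + sqrt(41)/10 ≈ 0.2403 (local minimum)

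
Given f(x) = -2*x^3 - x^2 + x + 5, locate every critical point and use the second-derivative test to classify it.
f'(x) = -6*x^2 - 2*x + 1

Solve f'(x) = 0:
  6*x^2 + 2*x - 1 = 0 has no rational roots; quadratic formula: x = (-2 ± √28)/12.
  ⇒ x = -sqrt(7)/6 - 1/6 ≈ -0.6076, -1/6 + sqrt(7)/6 ≈ 0.2743

f''(x) = -12*x - 2
Second-derivative test at each critical point:
  f''(-0.6076) = 5.2915 > 0 → local minimum
  f''(0.2743) = -5.2915 < 0 → local maximum

Critical points: x = -sqrt(7)/6 - 1/6 ≈ -0.6076 (local minimum); x = -1/6 + sqrt(7)/6 ≈ 0.2743 (local maximum)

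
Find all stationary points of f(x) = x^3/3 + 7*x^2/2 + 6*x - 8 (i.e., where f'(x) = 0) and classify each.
f'(x) = x^2 + 7*x + 6

Solve f'(x) = 0:
  Factor: x^2 + 7*x + 6 = (x + 1)*(x + 6) = 0.
  ⇒ x = -6, -1

f''(x) = 2*x + 7
Second-derivative test at each critical point:
  f''(-6) = -5 < 0 → local maximum
  f''(-1) = 5 > 0 → local minimum

Critical points: x = -6 (local maximum); x = -1 (local minimum)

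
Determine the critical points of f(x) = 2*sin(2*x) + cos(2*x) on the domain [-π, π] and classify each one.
f'(x) = -2*sin(2*x) + 4*cos(2*x)

Solve f'(x) = 0 on [-π, π]:
  f'(x) = 0 ⇔ 2*cos(2*x) = sin(2*x) ⇔ tan(2*x) = 2, i.e. 2*x = arctan(2) + nπ; keep the solutions lying in [-π, π].
  ⇒ x = -pi + atan(2)/2 ≈ -2.5880, -pi/2 + atan(2)/2 ≈ -1.0172, atan(2)/2 ≈ 0.5536, atan(2)/2 + pi/2 ≈ 2.1244

f''(x) = -8*sin(2*x) - 4*cos(2*x)
Second-derivative test at each critical point:
  f''(-2.5880) = -8.9443 < 0 → local maximum
  f''(-1.0172) = 8.9443 > 0 → local minimum
  f''(0.5536) = -8.9443 < 0 → local maximum
  f''(2.1244) = 8.9443 > 0 → local minimum

Critical points: x = -pi + atan(2)/2 ≈ -2.5880 (local maximum); x = -pi/2 + atan(2)/2 ≈ -1.0172 (local minimum); x = atan(2)/2 ≈ 0.5536 (local maximum); x = atan(2)/2 + pi/2 ≈ 2.1244 (local minimum)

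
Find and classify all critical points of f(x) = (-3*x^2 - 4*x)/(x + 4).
f'(x) = (-3*x^2 - 24*x - 16)/(x^2 + 8*x + 16)

Solve f'(x) = 0:
  f'(x) = -(3*x^2 + 24*x + 16)/(x + 4)^2; the denominator is positive wherever f is defined, so f'(x) = 0 ⇔ -3*x^2 - 24*x - 16 = 0.
  3*x^2 + 24*x + 16 = 0 has no rational roots; quadratic formula: x = (-24 ± √384)/6.
  ⇒ x = -4 - 4*sqrt(6)/3 ≈ -7.2660, -4 + 4*sqrt(6)/3 ≈ -0.7340

f''(x) = -64/(x^3 + 12*x^2 + 48*x + 64)
Second-derivative test at each critical point:
  f''(-7.2660) = 1.8371 > 0 → local minimum
  f''(-0.7340) = -1.8371 < 0 → local maximum

Critical points: x = -4 - 4*sqrt(6)/3 ≈ -7.2660 (local minimum); x = -4 + 4*sqrt(6)/3 ≈ -0.7340 (local maximum)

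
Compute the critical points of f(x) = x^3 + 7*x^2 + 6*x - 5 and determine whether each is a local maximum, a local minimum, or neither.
f'(x) = 3*x^2 + 14*x + 6

Solve f'(x) = 0:
  3*x^2 + 14*x + 6 = 0 has no rational roots; quadratic formula: x = (-14 ± √124)/6.
  ⇒ x = -7/3 - sqrt(31)/3 ≈ -4.1893, -7/3 + sqrt(31)/3 ≈ -0.4774

f''(x) = 6*x + 14
Second-derivative test at each critical point:
  f''(-4.1893) = -11.1355 < 0 → local maximum
  f''(-0.4774) = 11.1355 > 0 → local minimum

Critical points: x = -7/3 - sqrt(31)/3 ≈ -4.1893 (local maximum); x = -7/3 + sqrt(31)/3 ≈ -0.4774 (local minimum)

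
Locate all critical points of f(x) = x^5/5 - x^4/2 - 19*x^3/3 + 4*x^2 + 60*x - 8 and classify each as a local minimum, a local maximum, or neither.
f'(x) = x^4 - 2*x^3 - 19*x^2 + 8*x + 60

Solve f'(x) = 0:
  Factor: x^4 - 2*x^3 - 19*x^2 + 8*x + 60 = (x - 5)*(x - 2)*(x + 2)*(x + 3) = 0.
  ⇒ x = -3, -2, 2, 5

f''(x) = 4*x^3 - 6*x^2 - 38*x + 8
Second-derivative test at each critical point:
  f''(-3) = -40 < 0 → local maximum
  f''(-2) = 28 > 0 → local minimum
  f''(2) = -60 < 0 → local maximum
  f''(5) = 168 > 0 → local minimum

Critical points: x = -3 (local maximum); x = -2 (local minimum); x = 2 (local maximum); x = 5 (local minimum)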